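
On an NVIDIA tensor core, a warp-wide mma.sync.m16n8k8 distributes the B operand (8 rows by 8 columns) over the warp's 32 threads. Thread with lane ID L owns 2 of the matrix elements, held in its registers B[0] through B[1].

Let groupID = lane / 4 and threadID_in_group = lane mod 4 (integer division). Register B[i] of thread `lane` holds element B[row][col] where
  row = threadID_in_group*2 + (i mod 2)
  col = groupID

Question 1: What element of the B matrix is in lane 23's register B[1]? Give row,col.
L=23->gid=23>>2=5, tid=23&3=3
[1]->row 3·2+1=7  col gid=5

7,5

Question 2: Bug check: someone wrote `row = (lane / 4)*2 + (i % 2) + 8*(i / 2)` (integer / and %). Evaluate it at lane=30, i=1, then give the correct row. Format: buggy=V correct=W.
buggy=15 correct=5

`(lane / 4)*2 + (i % 2) + 8*(i / 2)`[30,1]=>15
lane 30: grp=7 (30/4), tig=2 (30%4)
i=1: r=2*2+1=5, c=grp=7
row: 15 vs 5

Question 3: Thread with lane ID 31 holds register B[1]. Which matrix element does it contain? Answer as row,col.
lane 31⇒31/4=7, 31 mod 4=3
i=1  r:2·3+1⇒7  c:7

7,7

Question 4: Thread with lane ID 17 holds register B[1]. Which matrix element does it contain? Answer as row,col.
3,4

lane 17=>17/4=4, 17 mod 4=1
i=1  r:2·1+1=>3  c:4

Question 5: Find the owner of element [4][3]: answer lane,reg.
14,0

c:3=>grp=3  r:4=>tig=2,lo=0
L=3*4+2=14  i=0=0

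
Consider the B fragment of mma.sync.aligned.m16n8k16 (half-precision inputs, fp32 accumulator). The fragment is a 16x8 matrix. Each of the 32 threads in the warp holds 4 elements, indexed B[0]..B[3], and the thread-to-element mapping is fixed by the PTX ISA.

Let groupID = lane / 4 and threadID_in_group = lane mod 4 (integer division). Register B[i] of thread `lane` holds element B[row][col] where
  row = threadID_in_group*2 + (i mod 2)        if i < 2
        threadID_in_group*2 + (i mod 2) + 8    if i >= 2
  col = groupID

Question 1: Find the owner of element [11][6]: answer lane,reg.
25,3

c=6⇒gr=6  r=11⇒Rb=1,th=1,odd=1
L=6*4+1=25  i=1*2+1=3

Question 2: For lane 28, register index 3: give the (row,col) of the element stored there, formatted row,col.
lane 28: g=7 (28/4), t=0 (28%4)
i=3: r=0*2+1+8=9, c=g=7

9,7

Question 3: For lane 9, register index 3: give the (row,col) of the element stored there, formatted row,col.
L=9⇒gr=9>>2=2, th=9&3=1
[3]⇒row 1·2+1+8=11  col gr=2

11,2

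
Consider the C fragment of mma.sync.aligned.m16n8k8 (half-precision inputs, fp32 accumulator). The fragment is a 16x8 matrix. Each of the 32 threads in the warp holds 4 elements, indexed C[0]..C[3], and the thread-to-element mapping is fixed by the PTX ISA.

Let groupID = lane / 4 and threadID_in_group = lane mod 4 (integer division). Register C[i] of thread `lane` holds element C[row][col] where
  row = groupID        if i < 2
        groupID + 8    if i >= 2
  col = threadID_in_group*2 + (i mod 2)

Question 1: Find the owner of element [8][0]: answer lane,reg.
0,2

r=8→G=0,rhi=1  c=0→T=0,p=0
L=0*4+0=0  i=1*2+0=2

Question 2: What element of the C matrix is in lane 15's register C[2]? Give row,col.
L=15->g=15>>2=3, t=15&3=3
[2]->row 3+8=11  col 3·2+0=6

11,6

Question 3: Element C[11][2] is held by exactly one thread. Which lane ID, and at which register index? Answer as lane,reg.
13,2

r:11=>grp=3,rB=1  c:2=>tig=1,lo=0
L=3*4+1=13  i=1*2+0=2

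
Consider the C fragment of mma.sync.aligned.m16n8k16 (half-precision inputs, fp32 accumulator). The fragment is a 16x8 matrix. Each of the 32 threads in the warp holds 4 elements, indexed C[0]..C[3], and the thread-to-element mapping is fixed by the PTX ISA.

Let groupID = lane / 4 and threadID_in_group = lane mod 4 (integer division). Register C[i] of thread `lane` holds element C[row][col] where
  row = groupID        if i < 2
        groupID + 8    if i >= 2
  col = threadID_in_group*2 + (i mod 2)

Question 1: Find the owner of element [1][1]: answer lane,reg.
4,1

r=1⇒gr=1,Rb=0  c=1⇒th=0,odd=1
L=1*4+0=4  i=0*2+1=1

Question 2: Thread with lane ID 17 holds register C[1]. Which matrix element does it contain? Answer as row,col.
lane 17: gr=4 (17/4), th=1 (17%4)
i=1: r=4+0=4, c=1*2+1=3

4,3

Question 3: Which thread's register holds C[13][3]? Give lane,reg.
r:13=>grp=5,rB=1  c:3=>tig=1,lo=1
L=5*4+1=21  i=1*2+1=3

21,3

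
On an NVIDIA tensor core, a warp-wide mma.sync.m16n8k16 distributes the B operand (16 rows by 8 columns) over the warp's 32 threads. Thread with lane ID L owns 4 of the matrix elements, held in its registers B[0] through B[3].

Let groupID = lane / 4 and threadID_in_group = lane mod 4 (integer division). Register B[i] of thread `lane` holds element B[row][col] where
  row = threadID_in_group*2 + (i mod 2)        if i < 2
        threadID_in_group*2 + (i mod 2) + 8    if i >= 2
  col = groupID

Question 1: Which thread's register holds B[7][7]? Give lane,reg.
c=7->g=7  r=7->rb=0,t=3,b0=1
L=7*4+3=31  i=0*2+1=1

31,1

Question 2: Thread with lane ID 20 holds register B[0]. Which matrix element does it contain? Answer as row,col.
L=20⇒gr=20>>2=5, th=20&3=0
[0]⇒row 0·2+0+0=0  col gr=5

0,5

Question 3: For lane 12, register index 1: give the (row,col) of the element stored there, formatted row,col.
1,3

lane 12->12/4=3, 12 mod 4=0
i=1  r:2·0+1+0->1  c:3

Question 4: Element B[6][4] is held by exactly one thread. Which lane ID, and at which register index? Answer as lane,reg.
c=4->g=4  r=6->rb=0,t=3,b0=0
L=4*4+3=19  i=0*2+0=0

19,0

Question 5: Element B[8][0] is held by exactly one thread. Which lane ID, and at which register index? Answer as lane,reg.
0,2

c=0->g=0  r=8->rb=1,t=0,b0=0
L=0*4+0=0  i=1*2+0=2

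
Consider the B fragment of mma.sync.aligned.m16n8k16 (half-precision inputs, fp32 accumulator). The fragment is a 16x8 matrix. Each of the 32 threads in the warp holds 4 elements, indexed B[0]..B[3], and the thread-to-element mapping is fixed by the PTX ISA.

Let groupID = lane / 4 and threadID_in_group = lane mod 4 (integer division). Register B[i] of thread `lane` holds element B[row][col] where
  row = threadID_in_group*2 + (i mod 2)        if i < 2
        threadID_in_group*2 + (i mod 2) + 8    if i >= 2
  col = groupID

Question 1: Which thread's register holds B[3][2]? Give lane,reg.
c:2=>grp=2  r:3=>rB=0,tig=1,lo=1
L=2*4+1=9  i=0*2+1=1

9,1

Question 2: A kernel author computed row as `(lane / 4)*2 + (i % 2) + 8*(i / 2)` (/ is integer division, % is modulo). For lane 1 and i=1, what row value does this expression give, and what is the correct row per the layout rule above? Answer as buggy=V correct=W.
buggy=1 correct=3

`(lane / 4)*2 + (i % 2) + 8*(i / 2)`[1,1]→1
L=1→G=1>>2=0, T=1&3=1
[1]→row 1·2+1+0=3  col G=0
row: 1 vs 3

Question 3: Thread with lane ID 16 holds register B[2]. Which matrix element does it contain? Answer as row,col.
L=16->g=16>>2=4, t=16&3=0
[2]->row 0·2+0+8=8  col g=4

8,4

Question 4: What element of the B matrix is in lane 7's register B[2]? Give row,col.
14,1

lane 7: G=1 (7/4), T=3 (7%4)
i=2: r=3*2+0+8=14, c=G=1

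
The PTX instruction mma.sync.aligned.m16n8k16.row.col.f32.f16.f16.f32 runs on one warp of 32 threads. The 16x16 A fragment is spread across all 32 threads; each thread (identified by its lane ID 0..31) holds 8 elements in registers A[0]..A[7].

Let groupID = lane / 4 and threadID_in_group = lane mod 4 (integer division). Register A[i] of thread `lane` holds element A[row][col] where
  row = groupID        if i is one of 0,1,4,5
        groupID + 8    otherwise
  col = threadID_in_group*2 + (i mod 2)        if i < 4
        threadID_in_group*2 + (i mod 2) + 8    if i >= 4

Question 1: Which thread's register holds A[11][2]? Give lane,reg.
r=11->g=3,rb=1  c=2->cb=0,t=1,b0=0
L=3*4+1=13  i=0*4+1*2+0=2

13,2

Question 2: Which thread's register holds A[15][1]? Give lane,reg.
r=15→G=7,rhi=1  c=1→chi=0,T=0,p=1
L=7*4+0=28  i=0*4+1*2+1=3

28,3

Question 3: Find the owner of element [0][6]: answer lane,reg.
r:0=>grp=0,rB=0  c:6=>cB=0,tig=3,lo=0
L=0*4+3=3  i=0*4+0*2+0=0

3,0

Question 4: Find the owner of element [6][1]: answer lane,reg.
24,1

r:6=>grp=6,rB=0  c:1=>cB=0,tig=0,lo=1
L=6*4+0=24  i=0*4+0*2+1=1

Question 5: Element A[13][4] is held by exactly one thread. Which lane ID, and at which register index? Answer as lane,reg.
r=13⇒gr=5,Rb=1  c=4⇒Cb=0,th=2,odd=0
L=5*4+2=22  i=0*4+1*2+0=2

22,2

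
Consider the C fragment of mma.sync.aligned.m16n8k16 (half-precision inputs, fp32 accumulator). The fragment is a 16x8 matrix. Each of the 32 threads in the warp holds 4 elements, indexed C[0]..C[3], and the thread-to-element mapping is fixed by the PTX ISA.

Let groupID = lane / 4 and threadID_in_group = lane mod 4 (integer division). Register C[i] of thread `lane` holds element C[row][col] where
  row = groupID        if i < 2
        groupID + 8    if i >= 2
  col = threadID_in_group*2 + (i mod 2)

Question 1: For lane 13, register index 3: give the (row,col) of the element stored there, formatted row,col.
L=13->g=13>>2=3, t=13&3=1
[3]->row 3+8=11  col 1·2+1=3

11,3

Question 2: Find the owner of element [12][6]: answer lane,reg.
r: 12->gid=4,r8=1  c: 6->tid=3,i&1=0
L=4*4+3=19  i=1*2+0=2

19,2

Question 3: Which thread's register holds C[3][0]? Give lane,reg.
12,0

r:3=>grp=3,rB=0  c:0=>tig=0,lo=0
L=3*4+0=12  i=0*2+0=0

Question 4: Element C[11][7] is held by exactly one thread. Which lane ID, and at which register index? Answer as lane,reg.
15,3

r=11->g=3,rb=1  c=7->t=3,b0=1
L=3*4+3=15  i=1*2+1=3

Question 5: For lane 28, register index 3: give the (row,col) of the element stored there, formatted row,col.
lane 28: gid=7 (28/4), tid=0 (28%4)
i=3: r=7+8=15, c=0*2+1=1

15,1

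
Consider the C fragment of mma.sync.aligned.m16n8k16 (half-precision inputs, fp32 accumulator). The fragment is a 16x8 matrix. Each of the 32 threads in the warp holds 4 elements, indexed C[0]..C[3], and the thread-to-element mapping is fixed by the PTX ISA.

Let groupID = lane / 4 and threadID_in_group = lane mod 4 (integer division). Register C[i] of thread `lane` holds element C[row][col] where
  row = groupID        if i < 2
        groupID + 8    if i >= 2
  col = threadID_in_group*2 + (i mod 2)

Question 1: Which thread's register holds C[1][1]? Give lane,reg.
4,1

r=1⇒gr=1,Rb=0  c=1⇒th=0,odd=1
L=1*4+0=4  i=0*2+1=1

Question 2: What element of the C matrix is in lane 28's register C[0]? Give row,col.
28: gr=7,th=0
[0] (7+0,0*2+0) = (7,0)

7,0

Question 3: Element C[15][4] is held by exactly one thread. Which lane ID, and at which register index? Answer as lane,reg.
30,2

r=15⇒gr=7,Rb=1  c=4⇒th=2,odd=0
L=7*4+2=30  i=1*2+0=2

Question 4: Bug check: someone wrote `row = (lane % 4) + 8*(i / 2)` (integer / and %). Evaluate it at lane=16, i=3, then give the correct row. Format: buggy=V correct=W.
buggy=8 correct=12

`(lane % 4) + 8*(i / 2)`[16,3]→8
16: G=4,T=0
[3] (4+8,0*2+1) = (12,1)
row: 8 vs 12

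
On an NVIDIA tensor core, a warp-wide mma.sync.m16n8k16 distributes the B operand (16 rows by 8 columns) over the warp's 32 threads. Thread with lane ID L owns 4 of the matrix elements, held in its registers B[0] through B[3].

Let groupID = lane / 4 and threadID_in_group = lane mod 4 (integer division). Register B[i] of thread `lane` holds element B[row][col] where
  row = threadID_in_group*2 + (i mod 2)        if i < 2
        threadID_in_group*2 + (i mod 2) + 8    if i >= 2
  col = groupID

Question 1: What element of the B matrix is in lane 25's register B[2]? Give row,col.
10,6

25: gid=6,tid=1
[2] (1*2+0+8,6) = (10,6)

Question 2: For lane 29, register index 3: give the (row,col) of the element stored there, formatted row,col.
lane 29->29/4=7, 29 mod 4=1
i=3  r:2·1+1+8->11  c:7

11,7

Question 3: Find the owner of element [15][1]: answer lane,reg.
7,3

c=1⇒gr=1  r=15⇒Rb=1,th=3,odd=1
L=1*4+3=7  i=1*2+1=3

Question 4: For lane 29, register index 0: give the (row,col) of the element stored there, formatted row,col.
lane 29→29/4=7, 29 mod 4=1
i=0  r:2·1+0+0→2  c:7

2,7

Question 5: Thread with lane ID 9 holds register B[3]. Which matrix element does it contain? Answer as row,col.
lane 9: gr=2 (9/4), th=1 (9%4)
i=3: r=1*2+1+8=11, c=gr=2

11,2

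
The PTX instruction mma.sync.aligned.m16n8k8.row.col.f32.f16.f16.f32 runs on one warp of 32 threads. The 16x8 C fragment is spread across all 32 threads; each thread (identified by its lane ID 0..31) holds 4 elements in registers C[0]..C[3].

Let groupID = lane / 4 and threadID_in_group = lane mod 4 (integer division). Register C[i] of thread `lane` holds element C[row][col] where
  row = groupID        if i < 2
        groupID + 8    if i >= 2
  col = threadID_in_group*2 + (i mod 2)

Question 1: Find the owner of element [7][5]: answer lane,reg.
30,1

r=7⇒gr=7,Rb=0  c=5⇒th=2,odd=1
L=7*4+2=30  i=0*2+1=1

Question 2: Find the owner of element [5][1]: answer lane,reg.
20,1

r=5⇒gr=5,Rb=0  c=1⇒th=0,odd=1
L=5*4+0=20  i=0*2+1=1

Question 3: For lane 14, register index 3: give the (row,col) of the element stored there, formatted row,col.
11,5

lane 14→14/4=3, 14 mod 4=2
i=3  r:3+8→11  c:2·2+1→5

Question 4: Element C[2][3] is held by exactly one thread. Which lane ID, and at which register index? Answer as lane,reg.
9,1

r: 2->gid=2,r8=0  c: 3->tid=1,i&1=1
L=2*4+1=9  i=0*2+1=1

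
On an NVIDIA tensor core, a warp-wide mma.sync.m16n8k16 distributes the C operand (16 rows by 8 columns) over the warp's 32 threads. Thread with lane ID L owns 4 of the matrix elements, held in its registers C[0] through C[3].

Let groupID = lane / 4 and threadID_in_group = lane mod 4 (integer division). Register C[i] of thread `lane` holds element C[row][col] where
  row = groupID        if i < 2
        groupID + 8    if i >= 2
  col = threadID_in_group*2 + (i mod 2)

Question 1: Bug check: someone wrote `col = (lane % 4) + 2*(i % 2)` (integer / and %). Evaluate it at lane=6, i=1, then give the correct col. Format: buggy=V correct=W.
`(lane % 4) + 2*(i % 2)`[6,1]⇒4
lane 6⇒6/4=1, 6 mod 4=2
i=1  r:1+0⇒1  c:2·2+1⇒5
col: 4 vs 5

buggy=4 correct=5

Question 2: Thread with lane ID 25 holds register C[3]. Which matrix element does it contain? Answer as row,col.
14,3

L=25⇒gr=25>>2=6, th=25&3=1
[3]⇒row 6+8=14  col 1·2+1=3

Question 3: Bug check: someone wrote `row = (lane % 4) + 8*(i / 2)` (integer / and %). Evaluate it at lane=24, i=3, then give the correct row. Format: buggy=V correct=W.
`(lane % 4) + 8*(i / 2)`[24,3]→8
lane 24: G=6 (24/4), T=0 (24%4)
i=3: r=6+8=14, c=0*2+1=1
row: 8 vs 14

buggy=8 correct=14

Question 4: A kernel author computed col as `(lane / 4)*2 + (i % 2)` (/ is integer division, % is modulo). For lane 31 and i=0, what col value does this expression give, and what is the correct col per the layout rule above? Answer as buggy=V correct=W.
buggy=14 correct=6

`(lane / 4)*2 + (i % 2)`[31,0]->14
31: gid=7,tid=3
[0] (7+0,3*2+0) = (7,6)
col: 14 vs 6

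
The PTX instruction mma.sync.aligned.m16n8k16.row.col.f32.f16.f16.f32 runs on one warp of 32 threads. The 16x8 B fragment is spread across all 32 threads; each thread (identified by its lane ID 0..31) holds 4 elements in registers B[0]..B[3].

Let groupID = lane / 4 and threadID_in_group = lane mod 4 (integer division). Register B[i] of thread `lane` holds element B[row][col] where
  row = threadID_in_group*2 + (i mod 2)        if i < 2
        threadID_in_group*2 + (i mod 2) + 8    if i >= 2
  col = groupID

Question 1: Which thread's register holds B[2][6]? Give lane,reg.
c=6→G=6  r=2→rhi=0,T=1,p=0
L=6*4+1=25  i=0*2+0=0

25,0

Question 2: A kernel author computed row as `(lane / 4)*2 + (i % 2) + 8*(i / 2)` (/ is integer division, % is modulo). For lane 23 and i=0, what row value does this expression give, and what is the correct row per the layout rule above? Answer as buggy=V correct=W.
buggy=10 correct=6

`(lane / 4)*2 + (i % 2) + 8*(i / 2)`[23,0]->10
lane 23->23/4=5, 23 mod 4=3
i=0  r:2·3+0+0->6  c:5
row: 10 vs 6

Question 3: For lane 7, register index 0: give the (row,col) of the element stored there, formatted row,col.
7: gr=1,th=3
[0] (3*2+0+0,1) = (6,1)

6,1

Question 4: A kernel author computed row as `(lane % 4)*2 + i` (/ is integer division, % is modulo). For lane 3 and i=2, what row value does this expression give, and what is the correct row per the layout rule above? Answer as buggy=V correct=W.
`(lane % 4)*2 + i`[3,2]->8
L=3->gid=3>>2=0, tid=3&3=3
[2]->row 3·2+0+8=14  col gid=0
row: 8 vs 14

buggy=8 correct=14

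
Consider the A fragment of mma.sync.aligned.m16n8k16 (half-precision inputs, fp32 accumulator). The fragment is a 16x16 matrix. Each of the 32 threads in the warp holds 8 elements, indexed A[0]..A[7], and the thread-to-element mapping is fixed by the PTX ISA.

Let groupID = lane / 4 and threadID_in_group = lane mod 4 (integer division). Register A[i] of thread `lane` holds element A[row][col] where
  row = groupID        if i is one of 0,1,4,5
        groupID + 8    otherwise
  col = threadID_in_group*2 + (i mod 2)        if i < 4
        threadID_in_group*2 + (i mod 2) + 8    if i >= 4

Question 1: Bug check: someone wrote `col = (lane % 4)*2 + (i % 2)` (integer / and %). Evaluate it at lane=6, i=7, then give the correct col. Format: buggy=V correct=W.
buggy=5 correct=13

`(lane % 4)*2 + (i % 2)`[6,7]⇒5
6: gr=1,th=2
[7] (1+8,2*2+1+8) = (9,13)
col: 5 vs 13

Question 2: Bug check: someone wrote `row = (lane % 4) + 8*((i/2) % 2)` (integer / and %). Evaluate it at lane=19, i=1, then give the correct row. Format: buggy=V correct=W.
buggy=3 correct=4

`(lane % 4) + 8*((i/2) % 2)`[19,1]->3
19: g=4,t=3
[1] (4+0,3*2+1+0) = (4,7)
row: 3 vs 4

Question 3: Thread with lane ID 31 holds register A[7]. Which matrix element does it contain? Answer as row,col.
lane 31: gr=7 (31/4), th=3 (31%4)
i=7: r=7+8=15, c=3*2+1+8=15

15,15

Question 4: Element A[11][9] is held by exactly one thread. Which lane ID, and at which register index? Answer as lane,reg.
r=11⇒gr=3,Rb=1  c=9⇒Cb=1,th=0,odd=1
L=3*4+0=12  i=1*4+1*2+1=7

12,7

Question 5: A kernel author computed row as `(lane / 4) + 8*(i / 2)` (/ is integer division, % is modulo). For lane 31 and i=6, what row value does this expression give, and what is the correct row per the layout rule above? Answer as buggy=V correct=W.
`(lane / 4) + 8*(i / 2)`[31,6]=>31
L=31=>grp=31>>2=7, tig=31&3=3
[6]=>row 7+8=15  col 3·2+0+8=14
row: 31 vs 15

buggy=31 correct=15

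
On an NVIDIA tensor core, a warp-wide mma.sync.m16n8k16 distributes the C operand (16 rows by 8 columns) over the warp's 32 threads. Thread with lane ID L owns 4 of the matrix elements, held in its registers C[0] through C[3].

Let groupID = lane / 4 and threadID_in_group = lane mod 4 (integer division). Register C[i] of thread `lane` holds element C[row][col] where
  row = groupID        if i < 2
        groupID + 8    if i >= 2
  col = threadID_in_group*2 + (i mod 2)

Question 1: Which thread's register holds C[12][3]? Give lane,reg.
r:12=>grp=4,rB=1  c:3=>tig=1,lo=1
L=4*4+1=17  i=1*2+1=3

17,3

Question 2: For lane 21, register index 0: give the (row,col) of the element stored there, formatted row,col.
21: grp=5,tig=1
[0] (5+0,1*2+0) = (5,2)

5,2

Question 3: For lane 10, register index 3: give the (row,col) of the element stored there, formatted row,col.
10,5

10: gr=2,th=2
[3] (2+8,2*2+1) = (10,5)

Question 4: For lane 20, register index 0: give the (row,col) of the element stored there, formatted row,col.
5,0

lane 20: grp=5 (20/4), tig=0 (20%4)
i=0: r=5+0=5, c=0*2+0=0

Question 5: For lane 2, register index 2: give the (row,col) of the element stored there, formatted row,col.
8,4

L=2→G=2>>2=0, T=2&3=2
[2]→row 0+8=8  col 2·2+0=4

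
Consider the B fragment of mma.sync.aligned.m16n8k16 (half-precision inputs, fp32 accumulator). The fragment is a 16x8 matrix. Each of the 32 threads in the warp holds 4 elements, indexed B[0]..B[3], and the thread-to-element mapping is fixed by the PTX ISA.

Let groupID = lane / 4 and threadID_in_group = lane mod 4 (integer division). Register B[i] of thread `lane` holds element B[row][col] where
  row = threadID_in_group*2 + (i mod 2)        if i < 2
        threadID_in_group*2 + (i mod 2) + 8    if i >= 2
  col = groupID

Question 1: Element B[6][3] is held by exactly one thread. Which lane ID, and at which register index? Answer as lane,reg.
15,0

c=3->g=3  r=6->rb=0,t=3,b0=0
L=3*4+3=15  i=0*2+0=0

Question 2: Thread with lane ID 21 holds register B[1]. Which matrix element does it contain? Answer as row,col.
3,5

lane 21: G=5 (21/4), T=1 (21%4)
i=1: r=1*2+1+0=3, c=G=5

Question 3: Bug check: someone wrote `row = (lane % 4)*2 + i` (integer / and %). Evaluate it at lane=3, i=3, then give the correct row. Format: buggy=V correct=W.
`(lane % 4)*2 + i`[3,3]->9
L=3->g=3>>2=0, t=3&3=3
[3]->row 3·2+1+8=15  col g=0
row: 9 vs 15

buggy=9 correct=15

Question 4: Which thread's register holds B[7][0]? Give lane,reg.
c=0->g=0  r=7->rb=0,t=3,b0=1
L=0*4+3=3  i=0*2+1=1

3,1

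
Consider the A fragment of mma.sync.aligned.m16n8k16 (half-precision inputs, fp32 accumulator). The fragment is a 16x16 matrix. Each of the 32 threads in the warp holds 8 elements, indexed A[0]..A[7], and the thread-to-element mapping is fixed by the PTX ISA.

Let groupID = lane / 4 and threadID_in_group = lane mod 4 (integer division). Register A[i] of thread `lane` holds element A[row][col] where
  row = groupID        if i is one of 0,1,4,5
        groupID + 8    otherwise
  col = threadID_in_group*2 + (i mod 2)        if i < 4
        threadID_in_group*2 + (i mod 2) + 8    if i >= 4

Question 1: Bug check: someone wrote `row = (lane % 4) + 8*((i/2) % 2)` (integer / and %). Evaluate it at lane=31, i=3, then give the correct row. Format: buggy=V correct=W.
buggy=11 correct=15

`(lane % 4) + 8*((i/2) % 2)`[31,3]=>11
L=31=>grp=31>>2=7, tig=31&3=3
[3]=>row 7+8=15  col 3·2+1+0=7
row: 11 vs 15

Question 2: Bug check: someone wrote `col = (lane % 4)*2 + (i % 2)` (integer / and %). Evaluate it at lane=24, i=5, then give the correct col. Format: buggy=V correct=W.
buggy=1 correct=9

`(lane % 4)*2 + (i % 2)`[24,5]=>1
lane 24: grp=6 (24/4), tig=0 (24%4)
i=5: r=6+0=6, c=0*2+1+8=9
col: 1 vs 9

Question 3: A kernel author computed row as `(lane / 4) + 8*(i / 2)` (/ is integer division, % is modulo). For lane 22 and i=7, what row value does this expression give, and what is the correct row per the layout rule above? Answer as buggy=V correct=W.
buggy=29 correct=13

`(lane / 4) + 8*(i / 2)`[22,7]=>29
lane 22: grp=5 (22/4), tig=2 (22%4)
i=7: r=5+8=13, c=2*2+1+8=13
row: 29 vs 13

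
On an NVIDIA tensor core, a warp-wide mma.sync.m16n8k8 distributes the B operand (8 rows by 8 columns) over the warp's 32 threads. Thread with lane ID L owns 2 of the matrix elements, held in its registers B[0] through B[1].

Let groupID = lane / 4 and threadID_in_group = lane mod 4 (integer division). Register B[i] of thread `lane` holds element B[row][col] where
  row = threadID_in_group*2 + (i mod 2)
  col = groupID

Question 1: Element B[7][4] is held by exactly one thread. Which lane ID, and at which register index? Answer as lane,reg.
c=4→G=4  r=7→T=3,p=1
L=4*4+3=19  i=1=1

19,1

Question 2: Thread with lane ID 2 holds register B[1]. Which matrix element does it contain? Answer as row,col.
5,0

lane 2: g=0 (2/4), t=2 (2%4)
i=1: r=2*2+1=5, c=g=0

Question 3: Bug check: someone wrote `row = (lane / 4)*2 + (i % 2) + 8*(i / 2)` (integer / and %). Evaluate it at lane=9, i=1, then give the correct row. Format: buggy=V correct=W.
`(lane / 4)*2 + (i % 2) + 8*(i / 2)`[9,1]->5
L=9->g=9>>2=2, t=9&3=1
[1]->row 1·2+1=3  col g=2
row: 5 vs 3

buggy=5 correct=3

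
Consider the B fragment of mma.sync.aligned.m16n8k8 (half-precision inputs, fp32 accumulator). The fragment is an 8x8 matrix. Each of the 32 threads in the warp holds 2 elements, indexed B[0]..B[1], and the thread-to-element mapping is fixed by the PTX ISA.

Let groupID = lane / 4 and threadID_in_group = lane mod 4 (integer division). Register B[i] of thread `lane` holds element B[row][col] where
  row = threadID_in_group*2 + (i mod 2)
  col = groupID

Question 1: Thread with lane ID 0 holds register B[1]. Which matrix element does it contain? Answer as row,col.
lane 0=>0/4=0, 0 mod 4=0
i=1  r:2·0+1=>1  c:0

1,0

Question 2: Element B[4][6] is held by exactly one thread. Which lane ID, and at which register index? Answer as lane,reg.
26,0

c:6=>grp=6  r:4=>tig=2,lo=0
L=6*4+2=26  i=0=0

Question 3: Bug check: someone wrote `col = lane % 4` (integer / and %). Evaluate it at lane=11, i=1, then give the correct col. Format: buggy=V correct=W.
buggy=3 correct=2

`lane % 4`[11,1]->3
L=11->g=11>>2=2, t=11&3=3
[1]->row 3·2+1=7  col g=2
col: 3 vs 2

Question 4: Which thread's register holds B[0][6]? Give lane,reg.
c=6⇒gr=6  r=0⇒th=0,odd=0
L=6*4+0=24  i=0=0

24,0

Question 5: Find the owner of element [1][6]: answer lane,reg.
c:6=>grp=6  r:1=>tig=0,lo=1
L=6*4+0=24  i=1=1

24,1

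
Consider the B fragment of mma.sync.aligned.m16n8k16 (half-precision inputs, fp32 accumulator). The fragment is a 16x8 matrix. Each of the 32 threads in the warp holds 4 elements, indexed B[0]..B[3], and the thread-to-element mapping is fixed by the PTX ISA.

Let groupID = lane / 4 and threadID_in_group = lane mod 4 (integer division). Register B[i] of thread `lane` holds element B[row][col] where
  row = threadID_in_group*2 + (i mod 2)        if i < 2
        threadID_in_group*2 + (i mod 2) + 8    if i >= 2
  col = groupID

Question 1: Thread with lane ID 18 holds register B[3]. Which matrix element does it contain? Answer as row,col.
lane 18: gr=4 (18/4), th=2 (18%4)
i=3: r=2*2+1+8=13, c=gr=4

13,4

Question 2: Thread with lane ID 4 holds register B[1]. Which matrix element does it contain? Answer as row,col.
lane 4→4/4=1, 4 mod 4=0
i=1  r:2·0+1+0→1  c:1

1,1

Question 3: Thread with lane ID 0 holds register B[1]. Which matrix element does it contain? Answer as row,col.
1,0

L=0->gid=0>>2=0, tid=0&3=0
[1]->row 0·2+1+0=1  col gid=0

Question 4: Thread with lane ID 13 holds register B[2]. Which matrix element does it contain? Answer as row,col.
10,3

lane 13->13/4=3, 13 mod 4=1
i=2  r:2·1+0+8->10  c:3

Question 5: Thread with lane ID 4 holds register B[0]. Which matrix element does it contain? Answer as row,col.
lane 4: gr=1 (4/4), th=0 (4%4)
i=0: r=0*2+0+0=0, c=gr=1

0,1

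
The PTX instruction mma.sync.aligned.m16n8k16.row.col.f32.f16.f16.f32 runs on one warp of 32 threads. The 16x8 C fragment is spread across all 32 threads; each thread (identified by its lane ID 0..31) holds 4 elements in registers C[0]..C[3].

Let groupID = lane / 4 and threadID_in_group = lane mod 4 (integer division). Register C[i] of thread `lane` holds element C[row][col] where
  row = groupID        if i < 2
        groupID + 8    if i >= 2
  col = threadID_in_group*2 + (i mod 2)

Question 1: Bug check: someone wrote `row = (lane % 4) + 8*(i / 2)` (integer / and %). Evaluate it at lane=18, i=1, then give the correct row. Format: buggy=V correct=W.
buggy=2 correct=4

`(lane % 4) + 8*(i / 2)`[18,1]->2
18: gid=4,tid=2
[1] (4+0,2*2+1) = (4,5)
row: 2 vs 4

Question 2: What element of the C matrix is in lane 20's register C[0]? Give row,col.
5,0

lane 20: g=5 (20/4), t=0 (20%4)
i=0: r=5+0=5, c=0*2+0=0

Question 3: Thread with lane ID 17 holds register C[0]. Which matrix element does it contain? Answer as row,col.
4,2

lane 17: G=4 (17/4), T=1 (17%4)
i=0: r=4+0=4, c=1*2+0=2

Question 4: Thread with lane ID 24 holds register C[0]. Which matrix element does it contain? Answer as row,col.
6,0

lane 24: g=6 (24/4), t=0 (24%4)
i=0: r=6+0=6, c=0*2+0=0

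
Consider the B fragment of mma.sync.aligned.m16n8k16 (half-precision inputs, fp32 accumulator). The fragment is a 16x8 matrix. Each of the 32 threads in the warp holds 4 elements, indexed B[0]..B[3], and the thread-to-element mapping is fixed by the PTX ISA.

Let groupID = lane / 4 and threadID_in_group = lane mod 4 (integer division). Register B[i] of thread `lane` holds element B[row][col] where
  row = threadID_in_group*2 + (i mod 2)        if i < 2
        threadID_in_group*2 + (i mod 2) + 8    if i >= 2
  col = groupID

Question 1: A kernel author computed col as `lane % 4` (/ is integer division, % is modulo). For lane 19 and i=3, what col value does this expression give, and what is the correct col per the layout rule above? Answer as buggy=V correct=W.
`lane % 4`[19,3]->3
lane 19: g=4 (19/4), t=3 (19%4)
i=3: r=3*2+1+8=15, c=g=4
col: 3 vs 4

buggy=3 correct=4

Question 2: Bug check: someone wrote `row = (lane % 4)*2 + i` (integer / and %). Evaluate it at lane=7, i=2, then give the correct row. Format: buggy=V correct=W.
buggy=8 correct=14

`(lane % 4)*2 + i`[7,2]->8
lane 7->7/4=1, 7 mod 4=3
i=2  r:2·3+0+8->14  c:1
row: 8 vs 14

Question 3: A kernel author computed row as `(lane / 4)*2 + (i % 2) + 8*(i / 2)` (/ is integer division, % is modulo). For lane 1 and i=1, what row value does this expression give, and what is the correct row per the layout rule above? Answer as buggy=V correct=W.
buggy=1 correct=3

`(lane / 4)*2 + (i % 2) + 8*(i / 2)`[1,1]→1
lane 1: G=0 (1/4), T=1 (1%4)
i=1: r=1*2+1+0=3, c=G=0
row: 1 vs 3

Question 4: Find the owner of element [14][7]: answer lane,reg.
c: 7->gid=7  r: 14->r8=1,tid=3,i&1=0
L=7*4+3=31  i=1*2+0=2

31,2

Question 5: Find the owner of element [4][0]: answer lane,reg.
2,0

c=0->g=0  r=4->rb=0,t=2,b0=0
L=0*4+2=2  i=0*2+0=0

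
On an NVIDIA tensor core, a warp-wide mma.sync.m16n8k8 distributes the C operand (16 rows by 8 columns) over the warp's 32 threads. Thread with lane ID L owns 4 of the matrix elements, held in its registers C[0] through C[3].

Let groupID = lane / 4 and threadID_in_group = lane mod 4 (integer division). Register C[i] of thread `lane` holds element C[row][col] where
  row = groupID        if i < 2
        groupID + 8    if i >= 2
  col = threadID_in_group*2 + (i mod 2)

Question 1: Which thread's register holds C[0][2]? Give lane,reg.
r:0=>grp=0,rB=0  c:2=>tig=1,lo=0
L=0*4+1=1  i=0*2+0=0

1,0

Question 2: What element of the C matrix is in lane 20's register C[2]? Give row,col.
13,0

L=20=>grp=20>>2=5, tig=20&3=0
[2]=>row 5+8=13  col 0·2+0=0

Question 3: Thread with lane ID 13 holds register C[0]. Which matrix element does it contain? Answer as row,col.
3,2

L=13->gid=13>>2=3, tid=13&3=1
[0]->row 3+0=3  col 1·2+0=2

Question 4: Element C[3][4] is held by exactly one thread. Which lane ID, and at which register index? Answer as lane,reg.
14,0

r=3->g=3,rb=0  c=4->t=2,b0=0
L=3*4+2=14  i=0*2+0=0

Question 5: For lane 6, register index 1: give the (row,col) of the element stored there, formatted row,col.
1,5

lane 6: grp=1 (6/4), tig=2 (6%4)
i=1: r=1+0=1, c=2*2+1=5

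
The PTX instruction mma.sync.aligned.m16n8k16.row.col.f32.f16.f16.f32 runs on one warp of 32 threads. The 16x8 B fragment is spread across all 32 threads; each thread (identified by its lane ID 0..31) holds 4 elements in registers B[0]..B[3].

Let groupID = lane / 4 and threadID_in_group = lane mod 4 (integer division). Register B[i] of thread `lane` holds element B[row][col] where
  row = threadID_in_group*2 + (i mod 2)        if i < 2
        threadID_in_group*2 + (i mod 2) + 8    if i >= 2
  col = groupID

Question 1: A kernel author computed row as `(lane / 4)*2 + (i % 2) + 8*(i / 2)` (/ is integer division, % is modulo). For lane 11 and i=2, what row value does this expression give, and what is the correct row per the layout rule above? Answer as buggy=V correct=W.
buggy=12 correct=14

`(lane / 4)*2 + (i % 2) + 8*(i / 2)`[11,2]→12
L=11→G=11>>2=2, T=11&3=3
[2]→row 3·2+0+8=14  col G=2
row: 12 vs 14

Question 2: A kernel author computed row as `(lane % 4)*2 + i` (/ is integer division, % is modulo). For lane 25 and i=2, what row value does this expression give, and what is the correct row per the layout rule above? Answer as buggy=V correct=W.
buggy=4 correct=10

`(lane % 4)*2 + i`[25,2]=>4
lane 25: grp=6 (25/4), tig=1 (25%4)
i=2: r=1*2+0+8=10, c=grp=6
row: 4 vs 10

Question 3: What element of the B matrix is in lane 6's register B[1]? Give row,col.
lane 6→6/4=1, 6 mod 4=2
i=1  r:2·2+1+0→5  c:1

5,1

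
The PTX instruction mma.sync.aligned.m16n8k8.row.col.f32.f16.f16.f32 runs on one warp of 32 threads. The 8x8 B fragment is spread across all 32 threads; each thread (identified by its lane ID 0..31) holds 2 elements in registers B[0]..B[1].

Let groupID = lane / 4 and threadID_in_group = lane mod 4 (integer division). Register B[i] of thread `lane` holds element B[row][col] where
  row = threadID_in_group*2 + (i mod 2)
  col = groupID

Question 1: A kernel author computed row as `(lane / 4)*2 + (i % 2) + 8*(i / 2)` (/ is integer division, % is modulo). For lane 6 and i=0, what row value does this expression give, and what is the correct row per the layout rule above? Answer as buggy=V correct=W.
buggy=2 correct=4

`(lane / 4)*2 + (i % 2) + 8*(i / 2)`[6,0]=>2
lane 6=>6/4=1, 6 mod 4=2
i=0  r:2·2+0=>4  c:1
row: 2 vs 4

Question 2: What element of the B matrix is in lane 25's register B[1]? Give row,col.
lane 25->25/4=6, 25 mod 4=1
i=1  r:2·1+1->3  c:6

3,6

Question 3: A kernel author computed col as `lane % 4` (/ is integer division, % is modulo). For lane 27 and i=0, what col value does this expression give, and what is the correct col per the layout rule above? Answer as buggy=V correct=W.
`lane % 4`[27,0]->3
27: gid=6,tid=3
[0] (3*2+0,6) = (6,6)
col: 3 vs 6

buggy=3 correct=6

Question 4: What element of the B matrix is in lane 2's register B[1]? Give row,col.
5,0

lane 2: g=0 (2/4), t=2 (2%4)
i=1: r=2*2+1=5, c=g=0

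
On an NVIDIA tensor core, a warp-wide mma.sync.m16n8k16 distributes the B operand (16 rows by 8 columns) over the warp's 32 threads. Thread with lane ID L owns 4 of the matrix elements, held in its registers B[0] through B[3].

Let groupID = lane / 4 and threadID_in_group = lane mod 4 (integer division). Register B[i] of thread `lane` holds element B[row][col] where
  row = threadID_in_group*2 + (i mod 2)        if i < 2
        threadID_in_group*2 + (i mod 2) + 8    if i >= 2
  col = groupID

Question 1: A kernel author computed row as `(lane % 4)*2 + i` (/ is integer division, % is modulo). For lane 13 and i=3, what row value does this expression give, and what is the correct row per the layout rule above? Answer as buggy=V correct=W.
buggy=5 correct=11

`(lane % 4)*2 + i`[13,3]→5
lane 13: G=3 (13/4), T=1 (13%4)
i=3: r=1*2+1+8=11, c=G=3
row: 5 vs 11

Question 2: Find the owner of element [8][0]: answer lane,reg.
c: 0->gid=0  r: 8->r8=1,tid=0,i&1=0
L=0*4+0=0  i=1*2+0=2

0,2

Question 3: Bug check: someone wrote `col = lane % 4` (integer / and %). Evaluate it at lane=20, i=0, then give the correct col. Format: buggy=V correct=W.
`lane % 4`[20,0]→0
20: G=5,T=0
[0] (0*2+0+0,5) = (0,5)
col: 0 vs 5

buggy=0 correct=5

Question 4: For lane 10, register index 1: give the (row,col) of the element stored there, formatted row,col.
5,2

L=10=>grp=10>>2=2, tig=10&3=2
[1]=>row 2·2+1+0=5  col grp=2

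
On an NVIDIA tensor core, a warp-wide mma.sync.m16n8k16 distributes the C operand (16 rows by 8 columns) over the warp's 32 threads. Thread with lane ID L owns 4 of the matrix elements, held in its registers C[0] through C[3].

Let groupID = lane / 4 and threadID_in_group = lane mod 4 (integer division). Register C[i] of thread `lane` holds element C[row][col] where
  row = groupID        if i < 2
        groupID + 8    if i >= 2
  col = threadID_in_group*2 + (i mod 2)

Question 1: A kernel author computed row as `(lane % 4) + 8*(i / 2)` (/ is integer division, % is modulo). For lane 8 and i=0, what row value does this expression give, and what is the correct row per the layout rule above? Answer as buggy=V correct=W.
`(lane % 4) + 8*(i / 2)`[8,0]->0
L=8->g=8>>2=2, t=8&3=0
[0]->row 2+0=2  col 0·2+0=0
row: 0 vs 2

buggy=0 correct=2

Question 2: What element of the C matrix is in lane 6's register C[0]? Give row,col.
1,4

L=6->g=6>>2=1, t=6&3=2
[0]->row 1+0=1  col 2·2+0=4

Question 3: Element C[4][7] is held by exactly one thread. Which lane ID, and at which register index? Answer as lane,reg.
r:4=>grp=4,rB=0  c:7=>tig=3,lo=1
L=4*4+3=19  i=0*2+1=1

19,1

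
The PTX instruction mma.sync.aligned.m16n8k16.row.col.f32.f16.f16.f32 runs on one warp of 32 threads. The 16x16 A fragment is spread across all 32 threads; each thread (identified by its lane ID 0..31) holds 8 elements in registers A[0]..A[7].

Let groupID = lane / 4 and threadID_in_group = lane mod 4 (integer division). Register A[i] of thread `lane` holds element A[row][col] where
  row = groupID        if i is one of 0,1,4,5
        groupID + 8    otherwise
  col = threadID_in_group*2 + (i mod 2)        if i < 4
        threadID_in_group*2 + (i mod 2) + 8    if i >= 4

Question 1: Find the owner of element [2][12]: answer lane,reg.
10,4

r=2⇒gr=2,Rb=0  c=12⇒Cb=1,th=2,odd=0
L=2*4+2=10  i=1*4+0*2+0=4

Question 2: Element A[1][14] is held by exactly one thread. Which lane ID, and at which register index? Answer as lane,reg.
r=1⇒gr=1,Rb=0  c=14⇒Cb=1,th=3,odd=0
L=1*4+3=7  i=1*4+0*2+0=4

7,4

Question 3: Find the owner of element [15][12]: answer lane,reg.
r=15⇒gr=7,Rb=1  c=12⇒Cb=1,th=2,odd=0
L=7*4+2=30  i=1*4+1*2+0=6

30,6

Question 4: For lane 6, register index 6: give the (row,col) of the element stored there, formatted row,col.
9,12

lane 6->6/4=1, 6 mod 4=2
i=6  r:1+8->9  c:2·2+0+8->12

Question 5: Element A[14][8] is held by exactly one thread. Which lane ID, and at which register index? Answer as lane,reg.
r=14→G=6,rhi=1  c=8→chi=1,T=0,p=0
L=6*4+0=24  i=1*4+1*2+0=6

24,6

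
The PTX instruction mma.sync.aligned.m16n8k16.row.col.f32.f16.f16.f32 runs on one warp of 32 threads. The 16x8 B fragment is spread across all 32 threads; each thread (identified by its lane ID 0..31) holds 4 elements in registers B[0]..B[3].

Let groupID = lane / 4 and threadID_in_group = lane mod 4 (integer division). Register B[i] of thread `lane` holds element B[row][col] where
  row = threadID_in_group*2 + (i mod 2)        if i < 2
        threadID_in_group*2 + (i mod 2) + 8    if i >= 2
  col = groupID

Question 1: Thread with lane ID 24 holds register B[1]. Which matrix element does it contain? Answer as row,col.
1,6

lane 24: g=6 (24/4), t=0 (24%4)
i=1: r=0*2+1+0=1, c=g=6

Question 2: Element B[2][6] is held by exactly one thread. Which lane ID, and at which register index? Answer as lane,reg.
25,0

c: 6->gid=6  r: 2->r8=0,tid=1,i&1=0
L=6*4+1=25  i=0*2+0=0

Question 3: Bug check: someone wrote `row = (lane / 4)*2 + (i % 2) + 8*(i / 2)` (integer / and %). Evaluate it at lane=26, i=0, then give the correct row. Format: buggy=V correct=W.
buggy=12 correct=4

`(lane / 4)*2 + (i % 2) + 8*(i / 2)`[26,0]->12
lane 26: gid=6 (26/4), tid=2 (26%4)
i=0: r=2*2+0+0=4, c=gid=6
row: 12 vs 4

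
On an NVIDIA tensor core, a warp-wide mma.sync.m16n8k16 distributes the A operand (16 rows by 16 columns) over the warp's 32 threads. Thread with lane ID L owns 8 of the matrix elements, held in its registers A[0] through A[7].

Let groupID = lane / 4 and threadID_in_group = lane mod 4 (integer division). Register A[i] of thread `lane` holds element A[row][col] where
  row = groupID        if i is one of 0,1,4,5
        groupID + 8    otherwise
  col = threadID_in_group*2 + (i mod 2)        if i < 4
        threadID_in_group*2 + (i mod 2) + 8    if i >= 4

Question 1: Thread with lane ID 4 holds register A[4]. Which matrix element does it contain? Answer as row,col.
1,8

lane 4: g=1 (4/4), t=0 (4%4)
i=4: r=1+0=1, c=0*2+0+8=8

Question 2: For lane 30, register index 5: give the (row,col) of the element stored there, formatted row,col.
7,13

L=30->g=30>>2=7, t=30&3=2
[5]->row 7+0=7  col 2·2+1+8=13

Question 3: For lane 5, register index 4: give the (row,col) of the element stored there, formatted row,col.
1,10

lane 5: grp=1 (5/4), tig=1 (5%4)
i=4: r=1+0=1, c=1*2+0+8=10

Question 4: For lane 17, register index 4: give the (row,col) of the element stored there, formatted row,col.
L=17->g=17>>2=4, t=17&3=1
[4]->row 4+0=4  col 1·2+0+8=10

4,10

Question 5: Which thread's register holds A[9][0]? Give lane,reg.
r=9⇒gr=1,Rb=1  c=0⇒Cb=0,th=0,odd=0
L=1*4+0=4  i=0*4+1*2+0=2

4,2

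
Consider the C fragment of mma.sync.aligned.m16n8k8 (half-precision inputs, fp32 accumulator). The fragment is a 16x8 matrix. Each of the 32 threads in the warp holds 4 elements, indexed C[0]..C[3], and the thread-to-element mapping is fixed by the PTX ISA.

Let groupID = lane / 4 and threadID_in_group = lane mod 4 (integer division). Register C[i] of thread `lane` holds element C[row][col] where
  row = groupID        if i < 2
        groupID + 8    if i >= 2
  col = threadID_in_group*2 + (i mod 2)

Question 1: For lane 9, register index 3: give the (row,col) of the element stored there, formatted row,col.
L=9=>grp=9>>2=2, tig=9&3=1
[3]=>row 2+8=10  col 1·2+1=3

10,3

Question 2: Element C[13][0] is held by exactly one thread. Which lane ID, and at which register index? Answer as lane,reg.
r=13→G=5,rhi=1  c=0→T=0,p=0
L=5*4+0=20  i=1*2+0=2

20,2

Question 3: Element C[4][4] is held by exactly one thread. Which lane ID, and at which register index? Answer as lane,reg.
r=4⇒gr=4,Rb=0  c=4⇒th=2,odd=0
L=4*4+2=18  i=0*2+0=0

18,0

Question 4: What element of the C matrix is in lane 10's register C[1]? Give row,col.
L=10⇒gr=10>>2=2, th=10&3=2
[1]⇒row 2+0=2  col 2·2+1=5

2,5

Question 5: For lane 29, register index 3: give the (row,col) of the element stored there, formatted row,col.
29: g=7,t=1
[3] (7+8,1*2+1) = (15,3)

15,3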